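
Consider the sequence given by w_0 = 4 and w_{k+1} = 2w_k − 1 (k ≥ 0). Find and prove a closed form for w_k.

Claim: w_k = 3·2^k + 1.

Base case: w_0 = 4, and 3·2^0 + 1 = 3 + 1 = 4.
Assume w_r = 3·2^r + 1 for some r ≥ 0.
Then w_{r+1} = 2w_r − 1 = 2·(3·2^r + 1) − 1 = 6·2^r + 2 − 1 = 3·2^{r+1} + 1.
By induction, w_k = 3·2^k + 1 for all k ≥ 0.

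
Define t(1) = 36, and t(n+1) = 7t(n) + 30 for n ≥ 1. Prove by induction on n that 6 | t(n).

Base case: t(1) = 36 = 6·6, so 6 | t(1).
Assume 6 | t(m), so t(m) = 6s for some integer s.
Then t(m+1) = 7t(m) + 30 = 7·(6s) + 30 = 6(7s + 5), so 6 | t(m+1).
By induction, 6 | t(n) for all n ≥ 1.

6 | t(n)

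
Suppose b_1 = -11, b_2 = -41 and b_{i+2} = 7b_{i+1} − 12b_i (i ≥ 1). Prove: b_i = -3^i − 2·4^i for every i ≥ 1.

Base cases: b_1 = -11 and -3^1 − 2·4^1 = -11; b_2 = -41 and -3^2 − 2·4^2 = -41.
Assume b_j = -3^j − 2·4^j for all 1 ≤ j ≤ m, where m ≥ 2.
Then b_{m+1} = 7b_m − 12b_{m−1} = 7·(-3^m − 2·4^m) − 12·(-3^{m−1} − 2·4^{m−1}) = -(7·3 − 12)3^{m−1} − 2·(7·4 − 12)4^{m−1} = -9·3^{m−1} − 32·4^{m−1} = -3^{m+1} − 2·4^{m+1}.
So the formula holds for m+1, and by strong induction b_i = -3^i − 2·4^i for all i ≥ 1.

b_i = -3^i − 2·4^i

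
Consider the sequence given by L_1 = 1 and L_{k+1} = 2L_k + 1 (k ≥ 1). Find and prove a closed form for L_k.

Claim: L_k = 2^k − 1.

Base case: L_1 = 1, and 2^1 − 1 = 2 − 1 = 1.
Assume L_j = 2^j − 1 for some j ≥ 1.
Then L_{j+1} = 2L_j + 1 = 2·(2^j − 1) + 1 = 2^{j+1} − 2 + 1 = 2^{j+1} − 1.
This completes the inductive step, so L_k = 2^k − 1 for all k ≥ 1.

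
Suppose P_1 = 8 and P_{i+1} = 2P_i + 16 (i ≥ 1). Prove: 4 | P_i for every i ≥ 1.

Base case: P_1 = 8 = 4·2, so 4 | P_1.
Assume 4 | P_k, so P_k = 4t for some integer t.
Then P_{k+1} = 2P_k + 16 = 2·(4t) + 16 = 4(2t + 4), so 4 | P_{k+1}.
Hence 4 | P_i for every i ≥ 1, by induction.

4 | P_i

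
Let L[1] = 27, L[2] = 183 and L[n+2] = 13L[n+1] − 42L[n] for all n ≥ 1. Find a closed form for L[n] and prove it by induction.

Claim: L[n] = 3·7^n + 6^n.

Base cases: L[1] = 27 and 3·7^1 + 6^1 = 27; L[2] = 183 and 3·7^2 + 6^2 = 183.
Assume L[j] = 3·7^j + 6^j for all 1 ≤ j ≤ k, where k ≥ 2.
Then L[k+1] = 13L[k] − 42L[k−1] = 13·(3·7^k + 6^k) − 42·(3·7^{k−1} + 6^{k−1}) = 3·(13·7 − 42)7^{k−1} + (13·6 − 42)6^{k−1} = 147·7^{k−1} + 36·6^{k−1} = 3·7^{k+1} + 6^{k+1}.
By strong induction, L[n] = 3·7^n + 6^n for all n ≥ 1.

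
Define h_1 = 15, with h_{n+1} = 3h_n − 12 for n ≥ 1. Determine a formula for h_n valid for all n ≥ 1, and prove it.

Claim: h_n = 3^{n+1} + 6.

Base case: h_1 = 15, and 3^{1+1} + 6 = 9 + 6 = 15.
Assume h_j = 3^{j+1} + 6 for some j ≥ 1.
Then h_{j+1} = 3h_j − 12 = 3·(3^{j+1} + 6) − 12 = 3^{j+2} + 18 − 12 = 3^{j+2} + 6.
By induction, h_n = 3^{n+1} + 6 for all n ≥ 1.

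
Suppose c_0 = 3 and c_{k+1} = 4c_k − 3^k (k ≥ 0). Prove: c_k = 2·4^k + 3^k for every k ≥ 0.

Base case: c_0 = 3, and 2·4^0 + 3^0 = 2 + 1 = 3.
Assume c_m = 2·4^m + 3^m for some m ≥ 0.
Then c_{m+1} = 4c_m − 3^m = 4·(2·4^m + 3^m) − 3^m = 2·4^{m+1} + 4·3^m − 3^m = 2·4^{m+1} + 3·3^m = 2·4^{m+1} + 3^{m+1}.
Hence c_k = 2·4^k + 3^k for every k ≥ 0, by induction.

c_k = 2·4^k + 3^k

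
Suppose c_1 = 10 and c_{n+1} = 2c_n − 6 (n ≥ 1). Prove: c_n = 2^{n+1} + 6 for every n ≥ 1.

Base case: c_1 = 10, and 2^{1+1} + 6 = 4 + 6 = 10.
Assume c_m = 2^{m+1} + 6 for some m ≥ 1.
Then c_{m+1} = 2c_m − 6 = 2·(2^{m+1} + 6) − 6 = 2^{m+2} + 12 − 6 = 2^{m+2} + 6.
By induction, c_n = 2^{n+1} + 6 for all n ≥ 1.

c_n = 2^{n+1} + 6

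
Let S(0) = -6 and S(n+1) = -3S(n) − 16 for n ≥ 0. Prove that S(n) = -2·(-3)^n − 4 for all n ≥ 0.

Base case: S(0) = -6, and -2·(-3)^0 − 4 = -2 − 4 = -6.
Assume S(m) = -2·(-3)^m − 4 for some m ≥ 0.
Then S(m+1) = -3S(m) − 16 = -3·(-2·(-3)^m − 4) − 16 = 6·(-3)^m + 12 − 16 = -2·(-3)^{m+1} − 4.
Hence S(n) = -2·(-3)^n − 4 for every n ≥ 0, by induction.

S(n) = -2·(-3)^n − 4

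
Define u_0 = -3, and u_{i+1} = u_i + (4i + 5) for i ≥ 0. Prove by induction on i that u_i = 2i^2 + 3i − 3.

Base case: u_0 = -3, and 2·0^2 + 3·0 − 3 = -3.
Assume u_k = 2k^2 + 3k − 3.
Then u_{k+1} = u_k + (4k + 5) = (2k^2 + 3k − 3) + (4k + 5) = 2k^2 + 7k + 2,
and 2·(k+1)^2 + 3·(k+1) − 3 = 2k^2 + 7k + 2.
By induction, u_i = 2i^2 + 3i − 3 for all i ≥ 0.

u_i = 2i^2 + 3i − 3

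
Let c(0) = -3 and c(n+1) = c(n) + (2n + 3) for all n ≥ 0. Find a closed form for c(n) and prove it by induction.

Claim: c(n) = n^2 + 2n − 3.

Base case: c(0) = -3, and 0^2 + 2·0 − 3 = -3.
Assume c(j) = j^2 + 2j − 3.
Then c(j+1) = c(j) + (2j + 3) = (j^2 + 2j − 3) + (2j + 3) = j^2 + 4j,
and (j+1)^2 + 2·(j+1) − 3 = j^2 + 4j.
Hence c(n) = n^2 + 2n − 3 for every n ≥ 0, by induction.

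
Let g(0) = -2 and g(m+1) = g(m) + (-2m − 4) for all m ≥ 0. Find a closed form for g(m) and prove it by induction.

Claim: g(m) = -m^2 − 3m − 2.

Base case: g(0) = -2, and -0^2 − 3·0 − 2 = -2.
Assume g(k) = -k^2 − 3k − 2.
Then g(k+1) = g(k) + (-2k − 4) = (-k^2 − 3k − 2) + (-2k − 4) = -k^2 − 5k − 6,
and -(k+1)^2 − 3·(k+1) − 2 = -k^2 − 5k − 6.
By induction, g(m) = -m^2 − 3m − 2 for all m ≥ 0.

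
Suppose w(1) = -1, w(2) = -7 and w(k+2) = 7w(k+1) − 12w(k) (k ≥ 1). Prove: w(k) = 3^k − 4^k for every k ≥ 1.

Base cases: w(1) = -1 and 3^1 − 4^1 = -1; w(2) = -7 and 3^2 − 4^2 = -7.
Assume w(j) = 3^j − 4^j for all 1 ≤ j ≤ m, where m ≥ 2.
Then w(m+1) = 7w(m) − 12w(m−1) = 7·(3^m − 4^m) − 12·(3^{m−1} − 4^{m−1}) = (7·3 − 12)3^{m−1} − (7·4 − 12)4^{m−1} = 9·3^{m−1} − 16·4^{m−1} = 3^{m+1} − 4^{m+1}.
Hence w(k) = 3^k − 4^k for every k ≥ 1, by strong induction.

w(k) = 3^k − 4^k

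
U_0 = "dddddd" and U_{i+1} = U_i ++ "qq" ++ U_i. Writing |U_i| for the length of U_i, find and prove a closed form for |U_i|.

Claim: |U_i| = 2^{i+3} − 2.

Base case: |U_0| = 6, and 2^{0+3} − 2 = 6.
Assume |U_j| = 2^{j+3} − 2.
Then |U_{j+1}| = |U_j| + 2 + |U_j| = 2|U_j| + 2 = 2(2^{j+3} − 2) + 2 = 2^{j+1+3} − 4 + 2 = 2^{j+1+3} − 2.
So the formula holds for j+1, and by induction |U_i| = 2^{i+3} − 2 for all i ≥ 0.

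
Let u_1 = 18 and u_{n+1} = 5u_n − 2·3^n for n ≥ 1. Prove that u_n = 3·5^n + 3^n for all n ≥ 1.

Base case: u_1 = 18, and 3·5^1 + 3^1 = 15 + 3 = 18.
Assume u_m = 3·5^m + 3^m for some m ≥ 1.
Then u_{m+1} = 5u_m − 2·3^m = 5·(3·5^m + 3^m) − 2·3^m = 3·5^{m+1} + 5·3^m − 2·3^m = 3·5^{m+1} + 3·3^m = 3·5^{m+1} + 3^{m+1}.
Hence u_n = 3·5^n + 3^n for every n ≥ 1, by induction.

u_n = 3·5^n + 3^n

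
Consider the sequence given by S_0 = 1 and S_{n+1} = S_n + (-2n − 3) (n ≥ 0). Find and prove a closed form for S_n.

Claim: S_n = -n^2 − 2n + 1.

Base case: S_0 = 1, and -0^2 − 2·0 + 1 = 1.
Assume S_j = -j^2 − 2j + 1.
Then S_{j+1} = S_j + (-2j − 3) = (-j^2 − 2j + 1) + (-2j − 3) = -j^2 − 4j − 2,
and -(j+1)^2 − 2·(j+1) + 1 = -j^2 − 4j − 2.
Hence S_n = -n^2 − 2n + 1 for every n ≥ 0, by induction.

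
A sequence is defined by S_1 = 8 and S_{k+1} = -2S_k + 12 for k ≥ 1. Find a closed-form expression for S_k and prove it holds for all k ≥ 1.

Claim: S_k = -2·(-2)^k + 4.

Base case: S_1 = 8, and -2·(-2)^1 + 4 = 4 + 4 = 8.
Assume S_j = -2·(-2)^j + 4 for some j ≥ 1.
Then S_{j+1} = -2S_j + 12 = -2·(-2·(-2)^j + 4) + 12 = 4·(-2)^j − 8 + 12 = -2·(-2)^{j+1} + 4.
Hence S_k = -2·(-2)^k + 4 for every k ≥ 1, by induction.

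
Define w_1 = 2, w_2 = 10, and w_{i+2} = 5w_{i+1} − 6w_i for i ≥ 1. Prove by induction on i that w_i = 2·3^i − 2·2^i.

Base cases: w_1 = 2 and 2·3^1 − 2·2^1 = 2; w_2 = 10 and 2·3^2 − 2·2^2 = 10.
Assume w_j = 2·3^j − 2·2^j for all 1 ≤ j ≤ m, where m ≥ 2.
Then w_{m+1} = 5w_m − 6w_{m−1} = 5·(2·3^m − 2·2^m) − 6·(2·3^{m−1} − 2·2^{m−1}) = 2·(5·3 − 6)3^{m−1} − 2·(5·2 − 6)2^{m−1} = 18·3^{m−1} − 8·2^{m−1} = 2·3^{m+1} − 2·2^{m+1}.
By strong induction, w_i = 2·3^i − 2·2^i for all i ≥ 1.

w_i = 2·3^i − 2·2^i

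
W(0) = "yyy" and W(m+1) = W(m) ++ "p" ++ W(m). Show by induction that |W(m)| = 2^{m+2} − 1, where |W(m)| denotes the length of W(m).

Base case: |W(0)| = 3, and 2^{0+2} − 1 = 3.
Assume |W(r)| = 2^{r+2} − 1.
Then |W(r+1)| = |W(r)| + 1 + |W(r)| = 2|W(r)| + 1 = 2(2^{r+2} − 1) + 1 = 2^{r+3} − 2 + 1 = 2^{r+3} − 1.
This completes the inductive step, so |W(m)| = 2^{m+2} − 1 for all m ≥ 0.

|W(m)| = 2^{m+2} − 1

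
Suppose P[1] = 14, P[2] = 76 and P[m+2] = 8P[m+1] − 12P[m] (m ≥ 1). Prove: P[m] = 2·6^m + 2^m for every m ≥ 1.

Base cases: P[1] = 14 and 2·6^1 + 2^1 = 14; P[2] = 76 and 2·6^2 + 2^2 = 76.
Assume P[i] = 2·6^i + 2^i for all 1 ≤ i ≤ j, where j ≥ 2.
Then P[j+1] = 8P[j] − 12P[j−1] = 8·(2·6^j + 2^j) − 12·(2·6^{j−1} + 2^{j−1}) = 2·(8·6 − 12)6^{j−1} + (8·2 − 12)2^{j−1} = 72·6^{j−1} + 4·2^{j−1} = 2·6^{j+1} + 2^{j+1}.
Hence P[m] = 2·6^m + 2^m for every m ≥ 1, by strong induction.

P[m] = 2·6^m + 2^m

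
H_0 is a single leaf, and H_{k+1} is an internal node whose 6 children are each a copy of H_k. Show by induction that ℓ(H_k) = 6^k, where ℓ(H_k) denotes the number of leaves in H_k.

Base case: ℓ(H_0) = 1, and 6^0 = 1.
Assume ℓ(H_j) = 6^j.
Then ℓ(H_{j+1}) = 6·ℓ(H_j) = 6·6^j = 6^{j+1}.
This completes the inductive step, so ℓ(H_k) = 6^k for all k ≥ 0.

ℓ(H_k) = 6^k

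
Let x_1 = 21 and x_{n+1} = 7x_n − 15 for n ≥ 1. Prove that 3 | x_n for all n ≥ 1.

Base case: x_1 = 21 = 3·7, so 3 | x_1.
Assume 3 | x_j, so x_j = 3t for some integer t.
Then x_{j+1} = 7x_j − 15 = 7·(3t) − 15 = 3(7t − 5), so 3 | x_{j+1}.
Hence 3 | x_n for every n ≥ 1, by induction.

3 | x_n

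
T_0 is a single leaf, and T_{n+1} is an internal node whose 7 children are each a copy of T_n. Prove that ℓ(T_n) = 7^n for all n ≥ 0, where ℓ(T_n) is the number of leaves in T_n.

Base case: ℓ(T_0) = 1, and 7^0 = 1.
Assume ℓ(T_j) = 7^j.
Then ℓ(T_{j+1}) = 7·ℓ(T_j) = 7·7^j = 7^{j+1}.
So the formula holds for j+1, and by induction ℓ(T_n) = 7^n for all n ≥ 0.

ℓ(T_n) = 7^n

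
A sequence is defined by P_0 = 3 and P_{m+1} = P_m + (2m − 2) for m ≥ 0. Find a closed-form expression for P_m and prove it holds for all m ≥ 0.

Claim: P_m = m^2 − 3m + 3.

Base case: P_0 = 3, and 0^2 − 3·0 + 3 = 3.
Assume P_j = j^2 − 3j + 3.
Then P_{j+1} = P_j + (2j − 2) = (j^2 − 3j + 3) + (2j − 2) = j^2 − j + 1,
and (j+1)^2 − 3·(j+1) + 3 = j^2 − j + 1.
Hence P_m = m^2 − 3m + 3 for every m ≥ 0, by induction.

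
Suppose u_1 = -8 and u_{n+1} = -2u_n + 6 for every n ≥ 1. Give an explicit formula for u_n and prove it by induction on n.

Claim: u_n = 5·(-2)^n + 2.

Base case: u_1 = -8, and 5·(-2)^1 + 2 = -10 + 2 = -8.
Assume u_k = 5·(-2)^k + 2 for some k ≥ 1.
Then u_{k+1} = -2u_k + 6 = -2·(5·(-2)^k + 2) + 6 = -10·(-2)^k − 4 + 6 = 5·(-2)^{k+1} + 2.
Hence u_n = 5·(-2)^n + 2 for every n ≥ 1, by induction.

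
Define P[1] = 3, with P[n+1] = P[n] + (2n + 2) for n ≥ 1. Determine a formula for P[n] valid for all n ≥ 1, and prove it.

Claim: P[n] = n^2 + n + 1.

Base case: P[1] = 3, and 1^2 + 1 + 1 = 3.
Assume P[m] = m^2 + m + 1.
Then P[m+1] = P[m] + (2m + 2) = (m^2 + m + 1) + (2m + 2) = m^2 + 3m + 3,
and (m+1)^2 + (m+1) + 1 = m^2 + 3m + 3.
This completes the inductive step, so P[n] = n^2 + n + 1 for all n ≥ 1.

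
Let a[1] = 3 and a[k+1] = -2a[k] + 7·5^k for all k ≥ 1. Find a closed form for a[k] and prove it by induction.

Claim: a[k] = (-2)^k + 5^k.

Base case: a[1] = 3, and (-2)^1 + 5^1 = -2 + 5 = 3.
Assume a[j] = (-2)^j + 5^j for some j ≥ 1.
Then a[j+1] = -2a[j] + 7·5^j = -2·((-2)^j + 5^j) + 7·5^j = (-2)^{j+1} − 2·5^j + 7·5^j = (-2)^{j+1} + 5·5^j = (-2)^{j+1} + 5^{j+1}.
So the formula holds for j+1, and by induction a[k] = (-2)^k + 5^k for all k ≥ 1.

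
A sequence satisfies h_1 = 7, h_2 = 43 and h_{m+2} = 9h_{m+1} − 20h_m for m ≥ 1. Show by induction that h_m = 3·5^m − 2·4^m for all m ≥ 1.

Base cases: h_1 = 7 and 3·5^1 − 2·4^1 = 7; h_2 = 43 and 3·5^2 − 2·4^2 = 43.
Assume h_j = 3·5^j − 2·4^j for all 1 ≤ j ≤ r, where r ≥ 2.
Then h_{r+1} = 9h_r − 20h_{r−1} = 9·(3·5^r − 2·4^r) − 20·(3·5^{r−1} − 2·4^{r−1}) = 3·(9·5 − 20)5^{r−1} − 2·(9·4 − 20)4^{r−1} = 75·5^{r−1} − 32·4^{r−1} = 3·5^{r+1} − 2·4^{r+1}.
By strong induction, h_m = 3·5^m − 2·4^m for all m ≥ 1.

h_m = 3·5^m − 2·4^m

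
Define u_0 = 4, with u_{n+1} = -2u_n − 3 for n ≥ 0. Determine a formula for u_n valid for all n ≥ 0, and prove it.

Claim: u_n = 5·(-2)^n − 1.

Base case: u_0 = 4, and 5·(-2)^0 − 1 = 5 − 1 = 4.
Assume u_k = 5·(-2)^k − 1 for some k ≥ 0.
Then u_{k+1} = -2u_k − 3 = -2·(5·(-2)^k − 1) − 3 = -10·(-2)^k + 2 − 3 = 5·(-2)^{k+1} − 1.
Hence u_n = 5·(-2)^n − 1 for every n ≥ 0, by induction.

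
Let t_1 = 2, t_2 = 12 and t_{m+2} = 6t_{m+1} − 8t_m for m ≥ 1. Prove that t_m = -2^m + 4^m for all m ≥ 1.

Base cases: t_1 = 2 and -2^1 + 4^1 = 2; t_2 = 12 and -2^2 + 4^2 = 12.
Assume t_i = -2^i + 4^i for all 1 ≤ i ≤ j, where j ≥ 2.
Then t_{j+1} = 6t_j − 8t_{j−1} = 6·(-2^j + 4^j) − 8·(-2^{j−1} + 4^{j−1}) = -(6·2 − 8)2^{j−1} + (6·4 − 8)4^{j−1} = -4·2^{j−1} + 16·4^{j−1} = -2^{j+1} + 4^{j+1}.
By strong induction, t_m = -2^m + 4^m for all m ≥ 1.

t_m = -2^m + 4^m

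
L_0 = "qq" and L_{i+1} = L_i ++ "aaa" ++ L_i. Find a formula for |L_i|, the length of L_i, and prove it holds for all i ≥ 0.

Claim: |L_i| = 5·2^i − 3.

Base case: |L_0| = 2, and 5·2^0 − 3 = 2.
Assume |L_r| = 5·2^r − 3.
Then |L_{r+1}| = |L_r| + 3 + |L_r| = 2|L_r| + 3 = 2(5·2^r − 3) + 3 = 5·2^{r+1} − 6 + 3 = 5·2^{r+1} − 3.
This completes the inductive step, so |L_i| = 5·2^i − 3 for all i ≥ 0.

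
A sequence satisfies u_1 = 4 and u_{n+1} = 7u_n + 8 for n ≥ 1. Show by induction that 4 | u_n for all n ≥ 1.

Base case: u_1 = 4 = 4·1, so 4 | u_1.
Assume 4 | u_m, so u_m = 4t for some integer t.
Then u_{m+1} = 7u_m + 8 = 7·(4t) + 8 = 4(7t + 2), so 4 | u_{m+1}.
So the property holds for m+1, and by induction 4 | u_n for all n ≥ 1.

4 | u_n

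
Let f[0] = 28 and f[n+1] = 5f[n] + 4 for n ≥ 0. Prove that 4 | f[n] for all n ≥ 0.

Base case: f[0] = 28 = 4·7, so 4 | f[0].
Assume 4 | f[j], so f[j] = 4t for some integer t.
Then f[j+1] = 5f[j] + 4 = 5·(4t) + 4 = 4(5t + 1), so 4 | f[j+1].
By induction, 4 | f[n] for all n ≥ 0.

4 | f[n]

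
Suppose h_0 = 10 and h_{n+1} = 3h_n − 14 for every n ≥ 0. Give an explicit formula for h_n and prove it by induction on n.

Claim: h_n = 3^{n+1} + 7.

Base case: h_0 = 10, and 3^{0+1} + 7 = 3 + 7 = 10.
Assume h_k = 3^{k+1} + 7 for some k ≥ 0.
Then h_{k+1} = 3h_k − 14 = 3·(3^{k+1} + 7) − 14 = 3^{k+2} + 21 − 14 = 3^{k+2} + 7.
This completes the inductive step, so h_n = 3^{n+1} + 7 for all n ≥ 0.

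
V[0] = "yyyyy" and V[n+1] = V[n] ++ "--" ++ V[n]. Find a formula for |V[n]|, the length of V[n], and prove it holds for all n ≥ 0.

Claim: |V[n]| = 7·2^n − 2.

Base case: |V[0]| = 5, and 7·2^0 − 2 = 5.
Assume |V[j]| = 7·2^j − 2.
Then |V[j+1]| = |V[j]| + 2 + |V[j]| = 2|V[j]| + 2 = 2(7·2^j − 2) + 2 = 7·2^{j+1} − 4 + 2 = 7·2^{j+1} − 2.
By induction, |V[n]| = 7·2^n − 2 for all n ≥ 0.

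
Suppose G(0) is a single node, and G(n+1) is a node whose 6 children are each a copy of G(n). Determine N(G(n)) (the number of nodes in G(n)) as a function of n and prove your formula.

Claim: N(G(n)) = (6^{n+1} − 1)/5.

Base case: N(G(0)) = 1, and (6^{0+1} − 1)/5 = 1.
Assume N(G(r)) = (6^{r+1} − 1)/5.
Then N(G(r+1)) = 1 + 6N(G(r)) = 1 + 6·(6^{r+1} − 1)/5 = 1 + (6^{r+2} − 6)/5 = (5 + 6^{r+2} − 6)/5 = (6^{r+2} − 1)/5.
So the formula holds for r+1, and by induction N(G(n)) = (6^{n+1} − 1)/5 for all n ≥ 0.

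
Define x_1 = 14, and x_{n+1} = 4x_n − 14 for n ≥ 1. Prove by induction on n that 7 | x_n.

Base case: x_1 = 14 = 7·2, so 7 | x_1.
Assume 7 | x_r, so x_r = 7t for some integer t.
Then x_{r+1} = 4x_r − 14 = 4·(7t) − 14 = 7(4t − 2), so 7 | x_{r+1}.
By induction, 7 | x_n for all n ≥ 1.

7 | x_n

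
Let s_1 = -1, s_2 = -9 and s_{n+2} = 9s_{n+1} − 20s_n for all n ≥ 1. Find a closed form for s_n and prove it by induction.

Claim: s_n = 4^n − 5^n.

Base cases: s_1 = -1 and 4^1 − 5^1 = -1; s_2 = -9 and 4^2 − 5^2 = -9.
Assume s_i = 4^i − 5^i for all 1 ≤ i ≤ j, where j ≥ 2.
Then s_{j+1} = 9s_j − 20s_{j−1} = 9·(4^j − 5^j) − 20·(4^{j−1} − 5^{j−1}) = (9·4 − 20)4^{j−1} − (9·5 − 20)5^{j−1} = 16·4^{j−1} − 25·5^{j−1} = 4^{j+1} − 5^{j+1}.
By strong induction, s_n = 4^n − 5^n for all n ≥ 1.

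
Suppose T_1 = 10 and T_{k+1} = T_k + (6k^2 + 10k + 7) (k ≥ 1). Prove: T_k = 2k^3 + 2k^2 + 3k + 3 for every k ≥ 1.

Base case: T_1 = 10, and 2·1^3 + 2·1^2 + 3·1 + 3 = 10.
Assume T_r = 2r^3 + 2r^2 + 3r + 3.
Then T_{r+1} = T_r + (6r^2 + 10r + 7) = (2r^3 + 2r^2 + 3r + 3) + (6r^2 + 10r + 7) = 2r^3 + 8r^2 + 13r + 10,
and 2·(r+1)^3 + 2·(r+1)^2 + 3·(r+1) + 3 = 2r^3 + 8r^2 + 13r + 10.
By induction, T_k = 2k^3 + 2k^2 + 3k + 3 for all k ≥ 1.

T_k = 2k^3 + 2k^2 + 3k + 3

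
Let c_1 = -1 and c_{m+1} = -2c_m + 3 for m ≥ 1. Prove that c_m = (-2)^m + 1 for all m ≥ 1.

Base case: c_1 = -1, and (-2)^1 + 1 = -2 + 1 = -1.
Assume c_k = (-2)^k + 1 for some k ≥ 1.
Then c_{k+1} = -2c_k + 3 = -2·((-2)^k + 1) + 3 = -2·(-2)^k − 2 + 3 = (-2)^{k+1} + 1.
So the formula holds for k+1, and by induction c_m = (-2)^m + 1 for all m ≥ 1.

c_m = (-2)^m + 1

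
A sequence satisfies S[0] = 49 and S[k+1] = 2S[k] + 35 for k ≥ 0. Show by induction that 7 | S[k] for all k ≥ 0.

Base case: S[0] = 49 = 7·7, so 7 | S[0].
Assume 7 | S[m], so S[m] = 7t for some integer t.
Then S[m+1] = 2S[m] + 35 = 2·(7t) + 35 = 7(2t + 5), so 7 | S[m+1].
By induction, 7 | S[k] for all k ≥ 0.

7 | S[k]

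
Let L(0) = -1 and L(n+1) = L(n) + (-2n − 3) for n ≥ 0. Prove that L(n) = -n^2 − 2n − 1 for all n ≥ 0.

Base case: L(0) = -1, and -0^2 − 2·0 − 1 = -1.
Assume L(m) = -m^2 − 2m − 1.
Then L(m+1) = L(m) + (-2m − 3) = (-m^2 − 2m − 1) + (-2m − 3) = -m^2 − 4m − 4,
and -(m+1)^2 − 2·(m+1) − 1 = -m^2 − 4m − 4.
This completes the inductive step, so L(n) = -n^2 − 2n − 1 for all n ≥ 0.

L(n) = -n^2 − 2n − 1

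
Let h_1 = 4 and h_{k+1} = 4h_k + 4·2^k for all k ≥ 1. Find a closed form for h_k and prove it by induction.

Claim: h_k = 2·4^k − 2·2^k.

Base case: h_1 = 4, and 2·4^1 − 2·2^1 = 8 − 4 = 4.
Assume h_m = 2·4^m − 2·2^m for some m ≥ 1.
Then h_{m+1} = 4h_m + 4·2^m = 4·(2·4^m − 2·2^m) + 4·2^m = 2·4^{m+1} − 8·2^m + 4·2^m = 2·4^{m+1} − 4·2^m = 2·4^{m+1} − 2·2^{m+1}.
Hence h_k = 2·4^k − 2·2^k for every k ≥ 1, by induction.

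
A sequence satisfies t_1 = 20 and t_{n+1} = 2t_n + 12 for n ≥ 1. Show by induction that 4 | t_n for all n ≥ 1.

Base case: t_1 = 20 = 4·5, so 4 | t_1.
Assume 4 | t_m, so t_m = 4s for some integer s.
Then t_{m+1} = 2t_m + 12 = 2·(4s) + 12 = 4(2s + 3), so 4 | t_{m+1}.
Hence 4 | t_n for every n ≥ 1, by induction.

4 | t_n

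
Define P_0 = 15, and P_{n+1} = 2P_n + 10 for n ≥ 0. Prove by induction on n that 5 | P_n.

Base case: P_0 = 15 = 5·3, so 5 | P_0.
Assume 5 | P_j, so P_j = 5t for some integer t.
Then P_{j+1} = 2P_j + 10 = 2·(5t) + 10 = 5(2t + 2), so 5 | P_{j+1}.
Hence 5 | P_n for every n ≥ 0, by induction.

5 | P_n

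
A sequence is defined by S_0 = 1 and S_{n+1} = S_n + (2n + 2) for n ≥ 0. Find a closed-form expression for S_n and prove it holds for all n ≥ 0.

Claim: S_n = n^2 + n + 1.

Base case: S_0 = 1, and 0^2 + 0 + 1 = 1.
Assume S_r = r^2 + r + 1.
Then S_{r+1} = S_r + (2r + 2) = (r^2 + r + 1) + (2r + 2) = r^2 + 3r + 3,
and (r+1)^2 + (r+1) + 1 = r^2 + 3r + 3.
By induction, S_n = n^2 + n + 1 for all n ≥ 0.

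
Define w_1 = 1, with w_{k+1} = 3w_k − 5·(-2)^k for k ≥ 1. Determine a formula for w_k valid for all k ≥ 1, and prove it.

Claim: w_k = 3^k + (-2)^k.

Base case: w_1 = 1, and 3^1 + (-2)^1 = 3 − 2 = 1.
Assume w_j = 3^j + (-2)^j for some j ≥ 1.
Then w_{j+1} = 3w_j − 5·(-2)^j = 3·(3^j + (-2)^j) − 5·(-2)^j = 3^{j+1} + 3·(-2)^j − 5·(-2)^j = 3^{j+1} − 2·(-2)^j = 3^{j+1} + (-2)^{j+1}.
By induction, w_k = 3^k + (-2)^k for all k ≥ 1.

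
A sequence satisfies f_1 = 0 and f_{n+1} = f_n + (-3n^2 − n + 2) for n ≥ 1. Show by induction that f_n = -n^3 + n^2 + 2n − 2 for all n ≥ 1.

Base case: f_1 = 0, and -1^3 + 1^2 + 2·1 − 2 = 0.
Assume f_k = -k^3 + k^2 + 2k − 2.
Then f_{k+1} = f_k + (-3k^2 − k + 2) = (-k^3 + k^2 + 2k − 2) + (-3k^2 − k + 2) = -k^3 − 2k^2 + k,
and -(k+1)^3 + (k+1)^2 + 2·(k+1) − 2 = -k^3 − 2k^2 + k.
By induction, f_n = -n^3 + n^2 + 2n − 2 for all n ≥ 1.

f_n = -n^3 + n^2 + 2n − 2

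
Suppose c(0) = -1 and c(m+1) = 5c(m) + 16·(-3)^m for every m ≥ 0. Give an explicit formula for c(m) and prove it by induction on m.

Claim: c(m) = 5^m − 2·(-3)^m.

Base case: c(0) = -1, and 5^0 − 2·(-3)^0 = 1 − 2 = -1.
Assume c(j) = 5^j − 2·(-3)^j for some j ≥ 0.
Then c(j+1) = 5c(j) + 16·(-3)^j = 5·(5^j − 2·(-3)^j) + 16·(-3)^j = 5^{j+1} − 10·(-3)^j + 16·(-3)^j = 5^{j+1} + 6·(-3)^j = 5^{j+1} − 2·(-3)^{j+1}.
So the formula holds for j+1, and by induction c(m) = 5^m − 2·(-3)^m for all m ≥ 0.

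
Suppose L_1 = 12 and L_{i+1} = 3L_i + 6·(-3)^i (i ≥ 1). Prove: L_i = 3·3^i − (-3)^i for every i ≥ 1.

Base case: L_1 = 12, and 3·3^1 − (-3)^1 = 9 + 3 = 12.
Assume L_m = 3·3^m − (-3)^m for some m ≥ 1.
Then L_{m+1} = 3L_m + 6·(-3)^m = 3·(3·3^m − (-3)^m) + 6·(-3)^m = 3·3^{m+1} − 3·(-3)^m + 6·(-3)^m = 3·3^{m+1} + 3·(-3)^m = 3·3^{m+1} − (-3)^{m+1}.
This completes the inductive step, so L_i = 3·3^i − (-3)^i for all i ≥ 1.

L_i = 3·3^i − (-3)^i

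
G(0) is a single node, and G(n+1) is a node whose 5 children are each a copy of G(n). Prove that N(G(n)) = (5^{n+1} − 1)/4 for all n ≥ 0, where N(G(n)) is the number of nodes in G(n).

Base case: N(G(0)) = 1, and (5^{0+1} − 1)/4 = 1.
Assume N(G(k)) = (5^{k+1} − 1)/4.
Then N(G(k+1)) = 1 + 5N(G(k)) = 1 + 5·(5^{k+1} − 1)/4 = 1 + (5^{k+2} − 5)/4 = (4 + 5^{k+2} − 5)/4 = (5^{k+2} − 1)/4.
This completes the inductive step, so N(G(n)) = (5^{n+1} − 1)/4 for all n ≥ 0.

N(G(n)) = (5^{n+1} − 1)/4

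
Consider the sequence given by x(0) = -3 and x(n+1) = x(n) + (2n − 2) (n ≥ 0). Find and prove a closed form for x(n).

Claim: x(n) = n^2 − 3n − 3.

Base case: x(0) = -3, and 0^2 − 3·0 − 3 = -3.
Assume x(r) = r^2 − 3r − 3.
Then x(r+1) = x(r) + (2r − 2) = (r^2 − 3r − 3) + (2r − 2) = r^2 − r − 5,
and (r+1)^2 − 3·(r+1) − 3 = r^2 − r − 5.
Hence x(n) = n^2 − 3n − 3 for every n ≥ 0, by induction.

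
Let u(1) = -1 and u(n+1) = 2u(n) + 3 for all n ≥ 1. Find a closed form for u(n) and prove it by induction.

Claim: u(n) = 2^n − 3.

Base case: u(1) = -1, and 2^1 − 3 = 2 − 3 = -1.
Assume u(k) = 2^k − 3 for some k ≥ 1.
Then u(k+1) = 2u(k) + 3 = 2·(2^k − 3) + 3 = 2^{k+1} − 6 + 3 = 2^{k+1} − 3.
Hence u(n) = 2^n − 3 for every n ≥ 1, by induction.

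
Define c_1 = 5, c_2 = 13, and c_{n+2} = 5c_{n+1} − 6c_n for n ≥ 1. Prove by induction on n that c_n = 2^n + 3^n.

Base cases: c_1 = 5 and 2^1 + 3^1 = 5; c_2 = 13 and 2^2 + 3^2 = 13.
Assume c_j = 2^j + 3^j for all 1 ≤ j ≤ k, where k ≥ 2.
Then c_{k+1} = 5c_k − 6c_{k−1} = 5·(2^k + 3^k) − 6·(2^{k−1} + 3^{k−1}) = (5·2 − 6)2^{k−1} + (5·3 − 6)3^{k−1} = 4·2^{k−1} + 9·3^{k−1} = 2^{k+1} + 3^{k+1}.
Hence c_n = 2^n + 3^n for every n ≥ 1, by strong induction.

c_n = 2^n + 3^n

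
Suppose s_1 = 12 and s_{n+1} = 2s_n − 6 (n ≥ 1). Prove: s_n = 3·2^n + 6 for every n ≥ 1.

Base case: s_1 = 12, and 3·2^1 + 6 = 6 + 6 = 12.
Assume s_m = 3·2^m + 6 for some m ≥ 1.
Then s_{m+1} = 2s_m − 6 = 2·(3·2^m + 6) − 6 = 6·2^m + 12 − 6 = 3·2^{m+1} + 6.
By induction, s_n = 3·2^n + 6 for all n ≥ 1.

s_n = 3·2^n + 6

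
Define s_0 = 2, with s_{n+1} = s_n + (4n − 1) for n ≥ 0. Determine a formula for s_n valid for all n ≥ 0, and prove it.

Claim: s_n = 2n^2 − 3n + 2.

Base case: s_0 = 2, and 2·0^2 − 3·0 + 2 = 2.
Assume s_m = 2m^2 − 3m + 2.
Then s_{m+1} = s_m + (4m − 1) = (2m^2 − 3m + 2) + (4m − 1) = 2m^2 + m + 1,
and 2·(m+1)^2 − 3·(m+1) + 2 = 2m^2 + m + 1.
This completes the inductive step, so s_n = 2n^2 − 3n + 2 for all n ≥ 0.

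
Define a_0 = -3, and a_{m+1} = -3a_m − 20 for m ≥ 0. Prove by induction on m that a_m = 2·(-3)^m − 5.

Base case: a_0 = -3, and 2·(-3)^0 − 5 = 2 − 5 = -3.
Assume a_r = 2·(-3)^r − 5 for some r ≥ 0.
Then a_{r+1} = -3a_r − 20 = -3·(2·(-3)^r − 5) − 20 = -6·(-3)^r + 15 − 20 = 2·(-3)^{r+1} − 5.
Hence a_m = 2·(-3)^m − 5 for every m ≥ 0, by induction.

a_m = 2·(-3)^m − 5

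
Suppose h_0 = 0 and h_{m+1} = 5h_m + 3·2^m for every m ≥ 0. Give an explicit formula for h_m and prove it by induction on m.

Claim: h_m = 5^m − 2^m.

Base case: h_0 = 0, and 5^0 − 2^0 = 1 − 1 = 0.
Assume h_k = 5^k − 2^k for some k ≥ 0.
Then h_{k+1} = 5h_k + 3·2^k = 5·(5^k − 2^k) + 3·2^k = 5^{k+1} − 5·2^k + 3·2^k = 5^{k+1} − 2·2^k = 5^{k+1} − 2^{k+1}.
By induction, h_m = 5^m − 2^m for all m ≥ 0.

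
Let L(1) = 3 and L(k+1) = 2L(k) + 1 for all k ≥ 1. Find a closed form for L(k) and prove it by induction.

Claim: L(k) = 2^{k+1} − 1.

Base case: L(1) = 3, and 2^{1+1} − 1 = 4 − 1 = 3.
Assume L(j) = 2^{j+1} − 1 for some j ≥ 1.
Then L(j+1) = 2L(j) + 1 = 2·(2^{j+1} − 1) + 1 = 2^{j+2} − 2 + 1 = 2^{j+2} − 1.
This completes the inductive step, so L(k) = 2^{k+1} − 1 for all k ≥ 1.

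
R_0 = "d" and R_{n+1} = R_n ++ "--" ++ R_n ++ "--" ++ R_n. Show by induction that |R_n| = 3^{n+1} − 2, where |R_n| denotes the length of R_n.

Base case: |R_0| = 1, and 3^{0+1} − 2 = 1.
Assume |R_j| = 3^{j+1} − 2.
Then |R_{j+1}| = 3|R_j| + 4 = 3(3^{j+1} − 2) + 4 = 3^{j+2} − 6 + 4 = 3^{j+2} − 2.
So the formula holds for j+1, and by induction |R_n| = 3^{n+1} − 2 for all n ≥ 0.

|R_n| = 3^{n+1} − 2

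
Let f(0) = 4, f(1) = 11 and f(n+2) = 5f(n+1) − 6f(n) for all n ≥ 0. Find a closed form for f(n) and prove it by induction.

Claim: f(n) = 3·3^n + 2^n.

Base cases: f(0) = 4 and 3·3^0 + 2^0 = 4; f(1) = 11 and 3·3^1 + 2^1 = 11.
Assume f(j) = 3·3^j + 2^j for all 0 ≤ j ≤ m, where m ≥ 1.
Then f(m+1) = 5f(m) − 6f(m−1) = 5·(3·3^m + 2^m) − 6·(3·3^{m−1} + 2^{m−1}) = 3·(5·3 − 6)3^{m−1} + (5·2 − 6)2^{m−1} = 27·3^{m−1} + 4·2^{m−1} = 3·3^{m+1} + 2^{m+1}.
This completes the inductive step, so f(n) = 3·3^n + 2^n for all n ≥ 0.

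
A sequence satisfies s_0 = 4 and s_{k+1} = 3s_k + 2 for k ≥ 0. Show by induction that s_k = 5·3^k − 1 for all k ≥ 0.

Base case: s_0 = 4, and 5·3^0 − 1 = 5 − 1 = 4.
Assume s_m = 5·3^m − 1 for some m ≥ 0.
Then s_{m+1} = 3s_m + 2 = 3·(5·3^m − 1) + 2 = 15·3^m − 3 + 2 = 5·3^{m+1} − 1.
This completes the inductive step, so s_k = 5·3^k − 1 for all k ≥ 0.

s_k = 5·3^k − 1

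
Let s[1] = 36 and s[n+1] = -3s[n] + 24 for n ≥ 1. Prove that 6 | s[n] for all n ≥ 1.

Base case: s[1] = 36 = 6·6, so 6 | s[1].
Assume 6 | s[j], so s[j] = 6t for some integer t.
Then s[j+1] = -3s[j] + 24 = -3·(6t) + 24 = 6(-3t + 4), so 6 | s[j+1].
So the property holds for j+1, and by induction 6 | s[n] for all n ≥ 1.

6 | s[n]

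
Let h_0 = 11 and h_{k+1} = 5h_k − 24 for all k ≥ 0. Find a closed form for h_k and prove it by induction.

Claim: h_k = 5^{k+1} + 6.

Base case: h_0 = 11, and 5^{0+1} + 6 = 5 + 6 = 11.
Assume h_j = 5^{j+1} + 6 for some j ≥ 0.
Then h_{j+1} = 5h_j − 24 = 5·(5^{j+1} + 6) − 24 = 5^{j+2} + 30 − 24 = 5^{j+2} + 6.
This completes the inductive step, so h_k = 5^{k+1} + 6 for all k ≥ 0.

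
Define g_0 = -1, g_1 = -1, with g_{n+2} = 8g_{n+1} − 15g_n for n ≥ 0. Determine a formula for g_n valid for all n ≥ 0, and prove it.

Claim: g_n = 5^n − 2·3^n.

Base cases: g_0 = -1 and 5^0 − 2·3^0 = -1; g_1 = -1 and 5^1 − 2·3^1 = -1.
Assume g_j = 5^j − 2·3^j for all 0 ≤ j ≤ r, where r ≥ 1.
Then g_{r+1} = 8g_r − 15g_{r−1} = 8·(5^r − 2·3^r) − 15·(5^{r−1} − 2·3^{r−1}) = (8·5 − 15)5^{r−1} − 2·(8·3 − 15)3^{r−1} = 25·5^{r−1} − 18·3^{r−1} = 5^{r+1} − 2·3^{r+1}.
So the formula holds for r+1, and by strong induction g_n = 5^n − 2·3^n for all n ≥ 0.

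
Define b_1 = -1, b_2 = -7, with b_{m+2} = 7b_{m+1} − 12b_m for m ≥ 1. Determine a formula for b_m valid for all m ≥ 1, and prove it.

Claim: b_m = -4^m + 3^m.

Base cases: b_1 = -1 and -4^1 + 3^1 = -1; b_2 = -7 and -4^2 + 3^2 = -7.
Assume b_i = -4^i + 3^i for all 1 ≤ i ≤ j, where j ≥ 2.
Then b_{j+1} = 7b_j − 12b_{j−1} = 7·(-4^j + 3^j) − 12·(-4^{j−1} + 3^{j−1}) = -(7·4 − 12)4^{j−1} + (7·3 − 12)3^{j−1} = -16·4^{j−1} + 9·3^{j−1} = -4^{j+1} + 3^{j+1}.
So the formula holds for j+1, and by strong induction b_m = -4^m + 3^m for all m ≥ 1.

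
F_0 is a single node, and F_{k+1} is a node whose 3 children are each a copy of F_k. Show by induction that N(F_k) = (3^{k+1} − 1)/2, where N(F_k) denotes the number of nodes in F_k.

Base case: N(F_0) = 1, and (3^{0+1} − 1)/2 = 1.
Assume N(F_r) = (3^{r+1} − 1)/2.
Then N(F_{r+1}) = 1 + 3N(F_r) = 1 + 3·(3^{r+1} − 1)/2 = 1 + (3^{r+2} − 3)/2 = (2 + 3^{r+2} − 3)/2 = (3^{r+2} − 1)/2.
So the formula holds for r+1, and by induction N(F_k) = (3^{k+1} − 1)/2 for all k ≥ 0.

N(F_k) = (3^{k+1} − 1)/2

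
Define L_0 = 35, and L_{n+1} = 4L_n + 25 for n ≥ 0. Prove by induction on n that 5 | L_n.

Base case: L_0 = 35 = 5·7, so 5 | L_0.
Assume 5 | L_m, so L_m = 5t for some integer t.
Then L_{m+1} = 4L_m + 25 = 4·(5t) + 25 = 5(4t + 5), so 5 | L_{m+1}.
So the property holds for m+1, and by induction 5 | L_n for all n ≥ 0.

5 | L_n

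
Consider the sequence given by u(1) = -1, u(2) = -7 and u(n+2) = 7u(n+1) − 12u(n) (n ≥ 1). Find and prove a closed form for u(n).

Claim: u(n) = 3^n − 4^n.

Base cases: u(1) = -1 and 3^1 − 4^1 = -1; u(2) = -7 and 3^2 − 4^2 = -7.
Assume u(j) = 3^j − 4^j for all 1 ≤ j ≤ k, where k ≥ 2.
Then u(k+1) = 7u(k) − 12u(k−1) = 7·(3^k − 4^k) − 12·(3^{k−1} − 4^{k−1}) = (7·3 − 12)3^{k−1} − (7·4 − 12)4^{k−1} = 9·3^{k−1} − 16·4^{k−1} = 3^{k+1} − 4^{k+1}.
So the formula holds for k+1, and by strong induction u(n) = 3^n − 4^n for all n ≥ 1.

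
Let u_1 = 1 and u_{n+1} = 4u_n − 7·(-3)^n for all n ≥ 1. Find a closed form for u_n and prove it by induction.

Claim: u_n = 4^n + (-3)^n.

Base case: u_1 = 1, and 4^1 + (-3)^1 = 4 − 3 = 1.
Assume u_m = 4^m + (-3)^m for some m ≥ 1.
Then u_{m+1} = 4u_m − 7·(-3)^m = 4·(4^m + (-3)^m) − 7·(-3)^m = 4^{m+1} + 4·(-3)^m − 7·(-3)^m = 4^{m+1} − 3·(-3)^m = 4^{m+1} + (-3)^{m+1}.
So the formula holds for m+1, and by induction u_n = 4^n + (-3)^n for all n ≥ 1.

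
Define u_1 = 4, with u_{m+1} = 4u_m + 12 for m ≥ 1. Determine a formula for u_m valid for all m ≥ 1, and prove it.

Claim: u_m = 2·4^m − 4.

Base case: u_1 = 4, and 2·4^1 − 4 = 8 − 4 = 4.
Assume u_k = 2·4^k − 4 for some k ≥ 1.
Then u_{k+1} = 4u_k + 12 = 4·(2·4^k − 4) + 12 = 8·4^k − 16 + 12 = 2·4^{k+1} − 4.
This completes the inductive step, so u_m = 2·4^m − 4 for all m ≥ 1.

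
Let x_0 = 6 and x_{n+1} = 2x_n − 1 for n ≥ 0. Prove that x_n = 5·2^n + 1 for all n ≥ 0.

Base case: x_0 = 6, and 5·2^0 + 1 = 5 + 1 = 6.
Assume x_m = 5·2^m + 1 for some m ≥ 0.
Then x_{m+1} = 2x_m − 1 = 2·(5·2^m + 1) − 1 = 10·2^m + 2 − 1 = 5·2^{m+1} + 1.
So the formula holds for m+1, and by induction x_n = 5·2^n + 1 for all n ≥ 0.

x_n = 5·2^n + 1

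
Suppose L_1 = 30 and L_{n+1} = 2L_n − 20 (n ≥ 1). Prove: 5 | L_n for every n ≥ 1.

Base case: L_1 = 30 = 5·6, so 5 | L_1.
Assume 5 | L_k, so L_k = 5t for some integer t.
Then L_{k+1} = 2L_k − 20 = 2·(5t) − 20 = 5(2t − 4), so 5 | L_{k+1}.
Hence 5 | L_n for every n ≥ 1, by induction.

5 | L_n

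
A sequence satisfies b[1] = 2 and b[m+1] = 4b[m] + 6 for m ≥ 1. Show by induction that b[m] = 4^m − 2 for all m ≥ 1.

Base case: b[1] = 2, and 4^1 − 2 = 4 − 2 = 2.
Assume b[j] = 4^j − 2 for some j ≥ 1.
Then b[j+1] = 4b[j] + 6 = 4·(4^j − 2) + 6 = 4^{j+1} − 8 + 6 = 4^{j+1} − 2.
So the formula holds for j+1, and by induction b[m] = 4^m − 2 for all m ≥ 1.

b[m] = 4^m − 2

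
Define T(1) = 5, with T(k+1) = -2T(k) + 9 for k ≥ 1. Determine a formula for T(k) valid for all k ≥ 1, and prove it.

Claim: T(k) = -(-2)^k + 3.

Base case: T(1) = 5, and -(-2)^1 + 3 = 2 + 3 = 5.
Assume T(m) = -(-2)^m + 3 for some m ≥ 1.
Then T(m+1) = -2T(m) + 9 = -2·(-(-2)^m + 3) + 9 = 2·(-2)^m − 6 + 9 = -(-2)^{m+1} + 3.
By induction, T(k) = -(-2)^k + 3 for all k ≥ 1.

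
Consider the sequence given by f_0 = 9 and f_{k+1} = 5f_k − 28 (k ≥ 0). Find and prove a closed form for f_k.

Claim: f_k = 2·5^k + 7.

Base case: f_0 = 9, and 2·5^0 + 7 = 2 + 7 = 9.
Assume f_r = 2·5^r + 7 for some r ≥ 0.
Then f_{r+1} = 5f_r − 28 = 5·(2·5^r + 7) − 28 = 10·5^r + 35 − 28 = 2·5^{r+1} + 7.
This completes the inductive step, so f_k = 2·5^k + 7 for all k ≥ 0.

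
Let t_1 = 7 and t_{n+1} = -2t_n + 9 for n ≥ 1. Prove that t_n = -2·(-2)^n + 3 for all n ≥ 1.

Base case: t_1 = 7, and -2·(-2)^1 + 3 = 4 + 3 = 7.
Assume t_r = -2·(-2)^r + 3 for some r ≥ 1.
Then t_{r+1} = -2t_r + 9 = -2·(-2·(-2)^r + 3) + 9 = 4·(-2)^r − 6 + 9 = -2·(-2)^{r+1} + 3.
By induction, t_n = -2·(-2)^n + 3 for all n ≥ 1.

t_n = -2·(-2)^n + 3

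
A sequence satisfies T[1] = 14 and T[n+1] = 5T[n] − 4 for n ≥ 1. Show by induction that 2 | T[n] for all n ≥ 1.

Base case: T[1] = 14 = 2·7, so 2 | T[1].
Assume 2 | T[r], so T[r] = 2t for some integer t.
Then T[r+1] = 5T[r] − 4 = 5·(2t) − 4 = 2(5t − 2), so 2 | T[r+1].
So the property holds for r+1, and by induction 2 | T[n] for all n ≥ 1.

2 | T[n]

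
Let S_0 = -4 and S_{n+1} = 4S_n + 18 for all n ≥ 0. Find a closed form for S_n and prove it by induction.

Claim: S_n = 2·4^n − 6.

Base case: S_0 = -4, and 2·4^0 − 6 = 2 − 6 = -4.
Assume S_r = 2·4^r − 6 for some r ≥ 0.
Then S_{r+1} = 4S_r + 18 = 4·(2·4^r − 6) + 18 = 8·4^r − 24 + 18 = 2·4^{r+1} − 6.
This completes the inductive step, so S_n = 2·4^n − 6 for all n ≥ 0.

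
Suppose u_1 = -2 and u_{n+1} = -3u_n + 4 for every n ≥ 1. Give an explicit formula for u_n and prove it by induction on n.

Claim: u_n = (-3)^n + 1.

Base case: u_1 = -2, and (-3)^1 + 1 = -3 + 1 = -2.
Assume u_j = (-3)^j + 1 for some j ≥ 1.
Then u_{j+1} = -3u_j + 4 = -3·((-3)^j + 1) + 4 = -3·(-3)^j − 3 + 4 = (-3)^{j+1} + 1.
Hence u_n = (-3)^n + 1 for every n ≥ 1, by induction.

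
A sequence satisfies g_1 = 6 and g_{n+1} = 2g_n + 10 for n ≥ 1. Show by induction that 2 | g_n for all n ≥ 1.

Base case: g_1 = 6 = 2·3, so 2 | g_1.
Assume 2 | g_r, so g_r = 2t for some integer t.
Then g_{r+1} = 2g_r + 10 = 2·(2t) + 10 = 2(2t + 5), so 2 | g_{r+1}.
Hence 2 | g_n for every n ≥ 1, by induction.

2 | g_n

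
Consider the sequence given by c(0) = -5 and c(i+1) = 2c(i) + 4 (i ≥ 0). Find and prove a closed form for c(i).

Claim: c(i) = -2^i − 4.

Base case: c(0) = -5, and -2^0 − 4 = -1 − 4 = -5.
Assume c(m) = -2^m − 4 for some m ≥ 0.
Then c(m+1) = 2c(m) + 4 = 2·(-2^m − 4) + 4 = -2^{m+1} − 8 + 4 = -2^{m+1} − 4.
Hence c(i) = -2^i − 4 for every i ≥ 0, by induction.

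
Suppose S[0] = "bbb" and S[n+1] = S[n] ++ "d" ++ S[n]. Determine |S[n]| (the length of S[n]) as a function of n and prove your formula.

Claim: |S[n]| = 2^{n+2} − 1.

Base case: |S[0]| = 3, and 2^{0+2} − 1 = 3.
Assume |S[k]| = 2^{k+2} − 1.
Then |S[k+1]| = |S[k]| + 1 + |S[k]| = 2|S[k]| + 1 = 2(2^{k+2} − 1) + 1 = 2^{k+3} − 2 + 1 = 2^{k+3} − 1.
Hence |S[n]| = 2^{n+2} − 1 for every n ≥ 0, by induction.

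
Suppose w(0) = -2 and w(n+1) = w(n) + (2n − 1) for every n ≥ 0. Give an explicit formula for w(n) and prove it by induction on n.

Claim: w(n) = n^2 − 2n − 2.

Base case: w(0) = -2, and 0^2 − 2·0 − 2 = -2.
Assume w(k) = k^2 − 2k − 2.
Then w(k+1) = w(k) + (2k − 1) = (k^2 − 2k − 2) + (2k − 1) = k^2 − 3,
and (k+1)^2 − 2·(k+1) − 2 = k^2 − 3.
Hence w(n) = n^2 − 2n − 2 for every n ≥ 0, by induction.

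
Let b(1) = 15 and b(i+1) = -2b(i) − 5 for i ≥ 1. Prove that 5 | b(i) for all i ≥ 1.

Base case: b(1) = 15 = 5·3, so 5 | b(1).
Assume 5 | b(j), so b(j) = 5t for some integer t.
Then b(j+1) = -2b(j) − 5 = -2·(5t) − 5 = 5(-2t − 1), so 5 | b(j+1).
So the property holds for j+1, and by induction 5 | b(i) for all i ≥ 1.

5 | b(i)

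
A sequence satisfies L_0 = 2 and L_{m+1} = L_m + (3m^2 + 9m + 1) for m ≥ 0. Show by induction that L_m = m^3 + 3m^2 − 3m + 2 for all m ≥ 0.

Base case: L_0 = 2, and 0^3 + 3·0^2 − 3·0 + 2 = 2.
Assume L_j = j^3 + 3j^2 − 3j + 2.
Then L_{j+1} = L_j + (3j^2 + 9j + 1) = (j^3 + 3j^2 − 3j + 2) + (3j^2 + 9j + 1) = j^3 + 6j^2 + 6j + 3,
and (j+1)^3 + 3·(j+1)^2 − 3·(j+1) + 2 = j^3 + 6j^2 + 6j + 3.
By induction, L_m = m^3 + 3m^2 − 3m + 2 for all m ≥ 0.

L_m = m^3 + 3m^2 − 3m + 2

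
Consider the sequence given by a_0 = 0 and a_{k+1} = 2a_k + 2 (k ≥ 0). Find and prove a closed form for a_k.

Claim: a_k = 2^{k+1} − 2.

Base case: a_0 = 0, and 2^{0+1} − 2 = 2 − 2 = 0.
Assume a_r = 2^{r+1} − 2 for some r ≥ 0.
Then a_{r+1} = 2a_r + 2 = 2·(2^{r+1} − 2) + 2 = 2^{r+2} − 4 + 2 = 2^{r+2} − 2.
By induction, a_k = 2^{k+1} − 2 for all k ≥ 0.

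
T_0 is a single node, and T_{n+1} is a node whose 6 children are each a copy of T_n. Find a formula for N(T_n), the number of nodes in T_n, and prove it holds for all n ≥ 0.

Claim: N(T_n) = (6^{n+1} − 1)/5.

Base case: N(T_0) = 1, and (6^{0+1} − 1)/5 = 1.
Assume N(T_r) = (6^{r+1} − 1)/5.
Then N(T_{r+1}) = 1 + 6N(T_r) = 1 + 6·(6^{r+1} − 1)/5 = 1 + (6^{r+2} − 6)/5 = (5 + 6^{r+2} − 6)/5 = (6^{r+2} − 1)/5.
So the formula holds for r+1, and by induction N(T_n) = (6^{n+1} − 1)/5 for all n ≥ 0.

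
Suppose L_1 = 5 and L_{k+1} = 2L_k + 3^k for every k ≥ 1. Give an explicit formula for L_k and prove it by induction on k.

Claim: L_k = 2^k + 3^k.

Base case: L_1 = 5, and 2^1 + 3^1 = 2 + 3 = 5.
Assume L_m = 2^m + 3^m for some m ≥ 1.
Then L_{m+1} = 2L_m + 3^m = 2·(2^m + 3^m) + 3^m = 2^{m+1} + 2·3^m + 3^m = 2^{m+1} + 3·3^m = 2^{m+1} + 3^{m+1}.
So the formula holds for m+1, and by induction L_k = 2^k + 3^k for all k ≥ 1.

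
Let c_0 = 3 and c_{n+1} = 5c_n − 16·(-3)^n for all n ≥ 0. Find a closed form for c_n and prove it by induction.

Claim: c_n = 5^n + 2·(-3)^n.

Base case: c_0 = 3, and 5^0 + 2·(-3)^0 = 1 + 2 = 3.
Assume c_m = 5^m + 2·(-3)^m for some m ≥ 0.
Then c_{m+1} = 5c_m − 16·(-3)^m = 5·(5^m + 2·(-3)^m) − 16·(-3)^m = 5^{m+1} + 10·(-3)^m − 16·(-3)^m = 5^{m+1} − 6·(-3)^m = 5^{m+1} + 2·(-3)^{m+1}.
By induction, c_n = 5^n + 2·(-3)^n for all n ≥ 0.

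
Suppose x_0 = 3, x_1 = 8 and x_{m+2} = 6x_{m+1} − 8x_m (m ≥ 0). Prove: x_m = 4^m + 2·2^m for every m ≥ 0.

Base cases: x_0 = 3 and 4^0 + 2·2^0 = 3; x_1 = 8 and 4^1 + 2·2^1 = 8.
Assume x_j = 4^j + 2·2^j for all 0 ≤ j ≤ k, where k ≥ 1.
Then x_{k+1} = 6x_k − 8x_{k−1} = 6·(4^k + 2·2^k) − 8·(4^{k−1} + 2·2^{k−1}) = (6·4 − 8)4^{k−1} + 2·(6·2 − 8)2^{k−1} = 16·4^{k−1} + 8·2^{k−1} = 4^{k+1} + 2·2^{k+1}.
So the formula holds for k+1, and by strong induction x_m = 4^m + 2·2^m for all m ≥ 0.

x_m = 4^m + 2·2^m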